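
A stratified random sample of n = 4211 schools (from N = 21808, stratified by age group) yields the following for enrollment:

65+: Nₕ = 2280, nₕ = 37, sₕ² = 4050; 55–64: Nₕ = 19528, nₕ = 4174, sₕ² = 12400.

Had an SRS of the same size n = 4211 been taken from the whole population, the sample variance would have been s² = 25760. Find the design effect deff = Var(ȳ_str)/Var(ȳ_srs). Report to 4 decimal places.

0.6179

Var(ȳ_str) = Σ Wₕ²(1−fₕ)sₕ²/nₕ with Wₕ = Nₕ/21808:
  65+: (2280/21808)²·(1−37/2280)·4050/37 = 1.1770252
  55–64: (19528/21808)²·(1−4174/19528)·12400/4174 = 1.8729098
  → Var(ȳ_str) = 3.049935.
Var(ȳ_srs) = (1 − 4211/21808)·25760/4211 = 4.9360939.
deff = 3.049935 / 4.9360939 = 0.6179.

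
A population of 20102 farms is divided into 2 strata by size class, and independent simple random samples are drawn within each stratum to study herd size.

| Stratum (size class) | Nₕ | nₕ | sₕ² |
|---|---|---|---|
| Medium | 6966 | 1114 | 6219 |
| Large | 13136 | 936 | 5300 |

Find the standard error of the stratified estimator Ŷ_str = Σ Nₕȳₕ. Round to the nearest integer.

Var(Ŷ_str) = Σₕ Nₕ²(1 − fₕ)sₕ²/nₕ.
Medium: 6966²·(1 − 1114/6966)·6219/1114 = 2.2757427 × 10^8.
Large: 13136²·(1 − 936/13136)·5300/936 = 9.074506 × 10^8.
Sum = 1.1350249 × 10^9.
SE = √(1.1350249 × 10^9) = 33690.

33690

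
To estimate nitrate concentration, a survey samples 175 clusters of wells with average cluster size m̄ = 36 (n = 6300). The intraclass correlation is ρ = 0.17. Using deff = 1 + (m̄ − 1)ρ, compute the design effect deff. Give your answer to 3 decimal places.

deff = 1 + (36 − 1)·0.17 = 1 + 5.95 = 6.95.

6.950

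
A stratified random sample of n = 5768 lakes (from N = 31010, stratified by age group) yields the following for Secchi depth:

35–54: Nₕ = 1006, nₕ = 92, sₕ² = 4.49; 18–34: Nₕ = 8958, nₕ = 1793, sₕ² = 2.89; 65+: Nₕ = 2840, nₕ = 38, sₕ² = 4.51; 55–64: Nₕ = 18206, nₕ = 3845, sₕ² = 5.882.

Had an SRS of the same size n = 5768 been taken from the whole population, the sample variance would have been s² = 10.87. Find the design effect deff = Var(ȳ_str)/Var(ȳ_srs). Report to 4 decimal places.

Var(ȳ_str) = Σ Wₕ²(1−fₕ)sₕ²/nₕ with Wₕ = Nₕ/31010:
  35–54: (1006/31010)²·(1−92/1006)·4.49/92 = 4.6665848 × 10^-5
  18–34: (8958/31010)²·(1−1793/8958)·2.89/1793 = 1.0758241 × 10^-4
  65+: (2840/31010)²·(1−38/2840)·4.51/38 = 9.8214562 × 10^-4
  55–64: (18206/31010)²·(1−3845/18206)·5.882/3845 = 4.1593394 × 10^-4
  → Var(ȳ_str) = 0.0015523278.
Var(ȳ_srs) = (1 − 5768/31010)·10.87/5768 = 0.0015340033.
deff = 0.0015523278 / 0.0015340033 = 1.0119.

1.0119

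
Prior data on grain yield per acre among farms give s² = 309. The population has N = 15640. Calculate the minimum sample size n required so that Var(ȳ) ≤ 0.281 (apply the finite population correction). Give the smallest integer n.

1028

Without fpc, n₀ = s²/D = 309/0.281 = 1099.6441.
With fpc, (1 − n/N)·s²/n ≤ D requires n ≥ n₀/(1 + n₀/N) = 1099.6441/(1 + 1099.6441/15640) = 1027.4074.
Rounding up, n = 1028.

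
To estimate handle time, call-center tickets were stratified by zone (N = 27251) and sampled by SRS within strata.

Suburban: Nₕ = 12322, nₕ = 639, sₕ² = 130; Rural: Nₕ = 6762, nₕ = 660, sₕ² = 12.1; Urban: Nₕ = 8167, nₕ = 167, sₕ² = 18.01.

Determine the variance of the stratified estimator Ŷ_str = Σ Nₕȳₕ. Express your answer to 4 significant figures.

3.709 × 10^7

Var(Ŷ_str) = Σₕ Nₕ²(1 − fₕ)sₕ²/nₕ.
Suburban: 12322²·(1 − 639/12322)·130/639 = 2.9287215 × 10^7.
Rural: 6762²·(1 − 660/6762)·12.1/660 = 756464.94.
Urban: 8167²·(1 − 167/8167)·18.01/167 = 7.0461159 × 10^6.
Sum = 3.7089796 × 10^7.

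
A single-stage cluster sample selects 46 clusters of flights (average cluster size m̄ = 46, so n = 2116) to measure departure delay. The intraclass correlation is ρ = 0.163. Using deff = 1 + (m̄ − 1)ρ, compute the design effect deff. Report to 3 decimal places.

deff = 1 + (46 − 1)·0.163 = 1 + 7.335 = 8.335.

8.335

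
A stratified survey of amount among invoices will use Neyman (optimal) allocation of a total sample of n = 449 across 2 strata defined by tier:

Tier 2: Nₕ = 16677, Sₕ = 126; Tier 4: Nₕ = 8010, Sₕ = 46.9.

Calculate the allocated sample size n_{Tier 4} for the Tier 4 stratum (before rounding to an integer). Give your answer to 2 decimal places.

68.10

Neyman allocation: nₕ = n·NₕSₕ / Σⱼ NⱼSⱼ.
Σ NⱼSⱼ = 16677·126 + 8010·46.9 = 2.476971 × 10^6.
n_{Tier 4} = 449·8010·46.9 / (2.476971 × 10^6) = 68.10.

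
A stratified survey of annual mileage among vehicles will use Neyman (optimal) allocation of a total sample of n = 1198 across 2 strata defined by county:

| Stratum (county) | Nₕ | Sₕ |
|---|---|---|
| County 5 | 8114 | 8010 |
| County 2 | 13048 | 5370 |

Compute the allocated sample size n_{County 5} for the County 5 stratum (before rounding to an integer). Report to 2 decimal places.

Neyman allocation: nₕ = n·NₕSₕ / Σⱼ NⱼSⱼ.
Σ NⱼSⱼ = 8114·8010 + 13048·5370 = 1.350609 × 10^8.
n_{County 5} = 1198·8114·8010 / (1.350609 × 10^8) = 576.49.

576.49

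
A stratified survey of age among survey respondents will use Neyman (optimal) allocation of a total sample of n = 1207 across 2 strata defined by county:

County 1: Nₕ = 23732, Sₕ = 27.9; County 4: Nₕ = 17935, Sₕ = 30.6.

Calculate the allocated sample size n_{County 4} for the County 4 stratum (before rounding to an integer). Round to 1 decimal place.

547.0

Neyman allocation: nₕ = n·NₕSₕ / Σⱼ NⱼSⱼ.
Σ NⱼSⱼ = 23732·27.9 + 17935·30.6 = 1.2109338 × 10^6.
n_{County 4} = 1207·17935·30.6 / (1.2109338 × 10^6) = 547.0.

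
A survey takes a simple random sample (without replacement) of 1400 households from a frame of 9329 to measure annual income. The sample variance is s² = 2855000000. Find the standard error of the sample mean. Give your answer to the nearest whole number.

Under SRS without replacement, Var(ȳ) = (1 − f)·s²/n with f = n/N = 1400/9329 = 0.15006968.
Var(ȳ) = (1 − 0.15006968)·2855000000/1400 = 0.84993032·2.0392857 × 10^6 = 1.7332508 × 10^6.
SE(ȳ) = √(1.7332508 × 10^6) = 1317.

1317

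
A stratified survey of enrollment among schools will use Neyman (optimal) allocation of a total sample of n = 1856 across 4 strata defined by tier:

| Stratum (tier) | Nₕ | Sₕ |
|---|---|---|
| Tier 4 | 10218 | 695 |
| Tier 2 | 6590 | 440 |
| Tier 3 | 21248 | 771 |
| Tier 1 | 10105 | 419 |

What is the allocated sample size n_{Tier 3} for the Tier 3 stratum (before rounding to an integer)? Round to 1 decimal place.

993.1

Neyman allocation: nₕ = n·NₕSₕ / Σⱼ NⱼSⱼ.
Σ NⱼSⱼ = 10218·695 + 6590·440 + 21248·771 + 10105·419 = 3.0617313 × 10^7.
n_{Tier 3} = 1856·21248·771 / (3.0617313 × 10^7) = 993.1.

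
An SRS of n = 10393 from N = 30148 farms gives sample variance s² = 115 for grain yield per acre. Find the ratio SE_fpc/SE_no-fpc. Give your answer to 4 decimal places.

f = n/N = 10393/30148 = 0.34473265.
SE_no-fpc = √(s²/n) = 0.10519097; SE_fpc = √((1−f)s²/n) = 0.085150602.
Ratio = √(1−f) = 0.80948585.

0.8095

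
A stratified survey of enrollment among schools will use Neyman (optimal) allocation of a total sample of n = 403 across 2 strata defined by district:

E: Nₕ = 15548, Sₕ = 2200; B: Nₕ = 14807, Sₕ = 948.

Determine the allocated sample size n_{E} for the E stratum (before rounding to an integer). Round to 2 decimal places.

Neyman allocation: nₕ = n·NₕSₕ / Σⱼ NⱼSⱼ.
Σ NⱼSⱼ = 15548·2200 + 14807·948 = 4.8242636 × 10^7.
n_{E} = 403·15548·2200 / (4.8242636 × 10^7) = 285.74.

285.74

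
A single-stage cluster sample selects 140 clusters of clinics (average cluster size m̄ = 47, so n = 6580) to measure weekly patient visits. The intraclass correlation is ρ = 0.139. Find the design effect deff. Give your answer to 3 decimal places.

deff = 1 + (47 − 1)·0.139 = 1 + 6.394 = 7.394.

7.394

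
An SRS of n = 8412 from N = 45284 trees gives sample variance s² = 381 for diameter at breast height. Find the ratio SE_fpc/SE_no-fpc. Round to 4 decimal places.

f = n/N = 8412/45284 = 0.18576098.
SE_no-fpc = √(s²/n) = 0.2128202; SE_fpc = √((1−f)s²/n) = 0.19203872.
Ratio = √(1−f) = 0.90235194.

0.9024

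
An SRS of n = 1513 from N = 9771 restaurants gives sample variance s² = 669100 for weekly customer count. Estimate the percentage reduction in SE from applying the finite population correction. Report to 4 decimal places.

8.0677

f = n/N = 1513/9771 = 0.15484597.
SE_no-fpc = √(s²/n) = 21.02936; SE_fpc = √((1−f)s²/n) = 19.332766.
Ratio = √(1−f) = 0.91932259. Reduction = 100·(1 − 0.91932259) = 8.0677%.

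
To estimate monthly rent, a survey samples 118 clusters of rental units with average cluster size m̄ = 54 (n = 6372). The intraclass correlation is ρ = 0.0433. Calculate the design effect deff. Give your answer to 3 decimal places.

deff = 1 + (54 − 1)·0.0433 = 1 + 2.2949 = 3.2949.

3.295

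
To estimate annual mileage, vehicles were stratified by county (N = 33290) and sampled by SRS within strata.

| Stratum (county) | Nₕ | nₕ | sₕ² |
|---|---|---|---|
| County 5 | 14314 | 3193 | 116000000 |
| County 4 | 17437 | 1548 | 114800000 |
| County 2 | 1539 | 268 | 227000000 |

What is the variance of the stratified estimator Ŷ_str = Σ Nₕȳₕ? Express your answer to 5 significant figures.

Var(Ŷ_str) = Σₕ Nₕ²(1 − fₕ)sₕ²/nₕ.
County 5: 14314²·(1 − 3193/14314)·116000000/3193 = 5.7831429 × 10^12.
County 4: 17437²·(1 − 1548/17437)·114800000/1548 = 2.0546567 × 10^13.
County 2: 1539²·(1 − 268/1539)·227000000/268 = 1.6568196 × 10^12.
Sum = 2.798653 × 10^13.

2.7987 × 10^13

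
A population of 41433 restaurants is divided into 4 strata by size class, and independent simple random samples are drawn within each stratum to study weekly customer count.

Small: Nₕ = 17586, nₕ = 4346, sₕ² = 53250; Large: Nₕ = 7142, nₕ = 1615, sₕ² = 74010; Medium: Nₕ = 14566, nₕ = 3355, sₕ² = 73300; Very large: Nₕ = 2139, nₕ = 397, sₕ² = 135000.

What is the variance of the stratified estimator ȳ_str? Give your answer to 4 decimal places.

5.5320

Var(ȳ_str) = Σₕ Wₕ²(1 − fₕ)sₕ²/nₕ with Wₕ = Nₕ/N, N = 41433.
Small: Wₕ = 0.42444428; term = 0.42444428²·(1 − 0.24712840)·53250/4346 = 1.6618514.
Large: Wₕ = 0.17237468; term = 0.17237468²·(1 − 0.22612714)·74010/1615 = 1.0537423.
Medium: Wₕ = 0.35155552; term = 0.35155552²·(1 − 0.23033091)·73300/3355 = 2.0782766.
Very large: Wₕ = 0.05162552; term = 0.05162552²·(1 − 0.18560075)·135000/397 = 0.7380902.
Sum = 5.5319605.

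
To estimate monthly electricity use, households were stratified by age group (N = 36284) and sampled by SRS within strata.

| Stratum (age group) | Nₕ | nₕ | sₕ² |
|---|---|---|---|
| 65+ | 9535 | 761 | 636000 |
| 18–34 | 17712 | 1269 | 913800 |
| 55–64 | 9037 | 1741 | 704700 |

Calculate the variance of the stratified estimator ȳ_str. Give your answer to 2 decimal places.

232.68

Var(ȳ_str) = Σₕ Wₕ²(1 − fₕ)sₕ²/nₕ with Wₕ = Nₕ/N, N = 36284.
65+: Wₕ = 0.26278801; term = 0.26278801²·(1 − 0.07981122)·636000/761 = 53.108064.
18–34: Wₕ = 0.48814905; term = 0.48814905²·(1 − 0.07164634)·913800/1269 = 159.2971.
55–64: Wₕ = 0.24906295; term = 0.24906295²·(1 − 0.19265243)·704700/1741 = 20.271426.
Sum = 232.67659.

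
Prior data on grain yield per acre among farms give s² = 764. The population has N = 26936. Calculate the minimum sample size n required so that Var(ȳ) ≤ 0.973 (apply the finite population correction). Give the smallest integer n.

Without fpc, n₀ = s²/D = 764/0.973 = 785.2004.
With fpc, (1 − n/N)·s²/n ≤ D requires n ≥ n₀/(1 + n₀/N) = 785.2004/(1 + 785.2004/26936) = 762.9597.
Rounding up, n = 763.

763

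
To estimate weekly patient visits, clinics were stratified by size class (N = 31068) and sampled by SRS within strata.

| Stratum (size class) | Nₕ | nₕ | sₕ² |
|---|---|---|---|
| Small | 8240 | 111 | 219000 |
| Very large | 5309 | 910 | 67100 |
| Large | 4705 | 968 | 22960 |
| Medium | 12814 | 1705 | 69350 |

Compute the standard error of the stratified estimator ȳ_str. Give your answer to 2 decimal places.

12.05

Var(ȳ_str) = Σₕ Wₕ²(1 − fₕ)sₕ²/nₕ with Wₕ = Nₕ/N, N = 31068.
Small: Wₕ = 0.26522467; term = 0.26522467²·(1 − 0.01347087)·219000/111 = 136.91747.
Very large: Wₕ = 0.17088322; term = 0.17088322²·(1 − 0.17140704)·67100/910 = 1.7841083.
Large: Wₕ = 0.15144200; term = 0.15144200²·(1 − 0.20573858)·22960/968 = 0.43206855.
Medium: Wₕ = 0.41245011; term = 0.41245011²·(1 − 0.13305759)·69350/1705 = 5.9986728.
Sum = 145.13232.
SE = √(145.13232) = 12.05.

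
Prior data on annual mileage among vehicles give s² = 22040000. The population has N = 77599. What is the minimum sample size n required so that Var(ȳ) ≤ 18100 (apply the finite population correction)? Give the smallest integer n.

Without fpc, n₀ = s²/D = 22040000/18100 = 1217.6796.
With fpc, (1 − n/N)·s²/n ≤ D requires n ≥ n₀/(1 + n₀/N) = 1217.6796/(1 + 1217.6796/77599) = 1198.8670.
Rounding up, n = 1199.

1199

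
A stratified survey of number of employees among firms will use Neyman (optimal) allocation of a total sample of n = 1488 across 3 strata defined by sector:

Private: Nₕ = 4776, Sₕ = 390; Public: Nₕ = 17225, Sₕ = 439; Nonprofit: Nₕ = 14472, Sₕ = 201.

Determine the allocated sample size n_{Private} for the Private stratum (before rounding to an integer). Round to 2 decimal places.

Neyman allocation: nₕ = n·NₕSₕ / Σⱼ NⱼSⱼ.
Σ NⱼSⱼ = 4776·390 + 17225·439 + 14472·201 = 1.2333287 × 10^7.
n_{Private} = 1488·4776·390 / (1.2333287 × 10^7) = 224.73.

224.73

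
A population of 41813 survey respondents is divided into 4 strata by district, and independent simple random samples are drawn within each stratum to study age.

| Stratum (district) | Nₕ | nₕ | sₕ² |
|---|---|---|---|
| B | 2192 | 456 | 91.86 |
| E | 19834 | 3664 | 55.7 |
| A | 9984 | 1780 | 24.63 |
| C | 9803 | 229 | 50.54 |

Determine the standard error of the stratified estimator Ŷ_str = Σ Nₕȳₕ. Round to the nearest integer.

5243

Var(Ŷ_str) = Σₕ Nₕ²(1 − fₕ)sₕ²/nₕ.
B: 2192²·(1 − 456/2192)·91.86/456 = 766570.09.
E: 19834²·(1 − 3664/19834)·55.7/3664 = 4.8755101 × 10^6.
A: 9984²·(1 − 1780/9984)·24.63/1780 = 1.1333776 × 10^6.
C: 9803²·(1 − 229/9803)·50.54/229 = 2.0713438 × 10^7.
Sum = 2.7488896 × 10^7.
SE = √(2.7488896 × 10^7) = 5243.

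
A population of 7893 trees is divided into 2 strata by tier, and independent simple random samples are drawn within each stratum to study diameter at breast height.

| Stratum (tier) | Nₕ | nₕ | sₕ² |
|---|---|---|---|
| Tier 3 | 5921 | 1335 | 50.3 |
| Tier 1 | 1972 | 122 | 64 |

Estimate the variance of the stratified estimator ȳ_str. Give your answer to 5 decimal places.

0.04714

Var(ȳ_str) = Σₕ Wₕ²(1 − fₕ)sₕ²/nₕ with Wₕ = Nₕ/N, N = 7893.
Tier 3: Wₕ = 0.75015837; term = 0.75015837²·(1 − 0.22546867)·50.3/1335 = 0.016422211.
Tier 1: Wₕ = 0.24984163; term = 0.24984163²·(1 − 0.06186613)·64/122 = 0.030719531.
Sum = 0.047141742.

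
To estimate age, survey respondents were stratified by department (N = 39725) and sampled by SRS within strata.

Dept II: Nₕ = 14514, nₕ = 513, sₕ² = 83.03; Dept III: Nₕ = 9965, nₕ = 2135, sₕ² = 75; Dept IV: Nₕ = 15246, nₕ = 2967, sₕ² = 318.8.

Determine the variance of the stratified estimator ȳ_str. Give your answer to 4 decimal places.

Var(ȳ_str) = Σₕ Wₕ²(1 − fₕ)sₕ²/nₕ with Wₕ = Nₕ/N, N = 39725.
Dept II: Wₕ = 0.36536186; term = 0.36536186²·(1 − 0.03534518)·83.03/513 = 0.020841839.
Dept III: Wₕ = 0.25084959; term = 0.25084959²·(1 − 0.21424987)·75/2135 = 0.0017368993.
Dept IV: Wₕ = 0.38378855; term = 0.38378855²·(1 − 0.19460842)·318.8/2967 = 0.012746527.
Sum = 0.035325265.

0.0353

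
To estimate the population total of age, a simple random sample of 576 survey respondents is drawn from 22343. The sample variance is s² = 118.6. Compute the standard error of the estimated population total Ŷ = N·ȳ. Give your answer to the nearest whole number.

10007

Var(Ŷ) = N²·Var(ȳ) = N²·(1 − n/N)·s²/n.
f = 576/22343 = 0.02577989; Var(ȳ) = 0.97422011·118.6/576 = 0.20059463.
Var(Ŷ) = 22343² · 0.20059463 = 1.0013877 × 10^8.
SE(Ŷ) = √(1.0013877 × 10^8) = 10007.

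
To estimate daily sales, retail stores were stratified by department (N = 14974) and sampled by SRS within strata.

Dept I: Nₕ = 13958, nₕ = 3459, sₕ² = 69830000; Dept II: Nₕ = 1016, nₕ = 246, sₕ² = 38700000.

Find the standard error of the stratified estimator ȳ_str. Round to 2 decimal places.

Var(ȳ_str) = Σₕ Wₕ²(1 − fₕ)sₕ²/nₕ with Wₕ = Nₕ/N, N = 14974.
Dept I: Wₕ = 0.93214906; term = 0.93214906²·(1 − 0.24781487)·69830000/3459 = 13194.318.
Dept II: Wₕ = 0.06785094; term = 0.06785094²·(1 − 0.24212598)·38700000/246 = 548.88913.
Sum = 13743.207.
SE = √(13743.207) = 117.23.

117.23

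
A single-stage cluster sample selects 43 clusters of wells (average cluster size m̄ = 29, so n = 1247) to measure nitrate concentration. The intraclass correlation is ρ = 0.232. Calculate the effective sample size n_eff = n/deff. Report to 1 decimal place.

166.4

deff = 1 + (29 − 1)·0.232 = 1 + 6.496 = 7.496.
n_eff = 1247 / 7.496 = 166.4.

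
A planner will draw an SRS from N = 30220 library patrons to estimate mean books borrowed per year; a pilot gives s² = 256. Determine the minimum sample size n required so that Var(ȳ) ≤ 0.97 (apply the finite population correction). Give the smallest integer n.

Without fpc, n₀ = s²/D = 256/0.97 = 263.9175.
With fpc, (1 − n/N)·s²/n ≤ D requires n ≥ n₀/(1 + n₀/N) = 263.9175/(1 + 263.9175/30220) = 261.6326.
Rounding up, n = 262.

262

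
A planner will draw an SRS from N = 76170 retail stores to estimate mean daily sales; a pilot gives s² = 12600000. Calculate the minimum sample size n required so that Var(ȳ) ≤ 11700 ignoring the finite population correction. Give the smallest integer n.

1077

Without fpc, n₀ = s²/D = 12600000/11700 = 1076.9231.
Rounding up, n = 1077.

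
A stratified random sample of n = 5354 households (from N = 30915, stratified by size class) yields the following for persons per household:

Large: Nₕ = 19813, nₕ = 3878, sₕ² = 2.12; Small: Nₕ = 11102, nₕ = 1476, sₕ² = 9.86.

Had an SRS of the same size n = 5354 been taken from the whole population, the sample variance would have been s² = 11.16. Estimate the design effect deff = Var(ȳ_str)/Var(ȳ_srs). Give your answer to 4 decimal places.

Var(ȳ_str) = Σ Wₕ²(1−fₕ)sₕ²/nₕ with Wₕ = Nₕ/30915:
  Large: (19813/30915)²·(1−3878/19813)·2.12/3878 = 1.8058924 × 10^-4
  Small: (11102/30915)²·(1−1476/11102)·9.86/1476 = 7.4696308 × 10^-4
  → Var(ȳ_str) = 9.2755232 × 10^-4.
Var(ȳ_srs) = (1 − 5354/30915)·11.16/5354 = 0.0017234331.
deff = (9.2755232 × 10^-4) / 0.0017234331 = 0.5382.

0.5382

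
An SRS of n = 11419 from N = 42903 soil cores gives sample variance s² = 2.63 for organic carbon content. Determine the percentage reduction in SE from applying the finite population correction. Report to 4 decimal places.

f = n/N = 11419/42903 = 0.26615854.
SE_no-fpc = √(s²/n) = 0.015176228; SE_fpc = √((1−f)s²/n) = 0.013000647.
Ratio = √(1−f) = 0.85664547. Reduction = 100·(1 − 0.85664547) = 14.3355%.

14.3355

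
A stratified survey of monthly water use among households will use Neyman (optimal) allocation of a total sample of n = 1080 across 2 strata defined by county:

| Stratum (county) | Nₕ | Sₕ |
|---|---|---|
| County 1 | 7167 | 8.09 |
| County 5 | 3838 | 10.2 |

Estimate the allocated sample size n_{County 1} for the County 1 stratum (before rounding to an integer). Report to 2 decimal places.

644.71

Neyman allocation: nₕ = n·NₕSₕ / Σⱼ NⱼSⱼ.
Σ NⱼSⱼ = 7167·8.09 + 3838·10.2 = 97128.63.
n_{County 1} = 1080·7167·8.09 / 97128.63 = 644.71.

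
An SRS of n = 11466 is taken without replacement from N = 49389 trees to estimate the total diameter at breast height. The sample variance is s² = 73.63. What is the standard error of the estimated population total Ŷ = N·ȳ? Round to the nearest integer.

Var(Ŷ) = N²·Var(ȳ) = N²·(1 − n/N)·s²/n.
f = 11466/49389 = 0.23215696; Var(ȳ) = 0.76784304·73.63/11466 = 0.0049307765.
Var(Ŷ) = 49389² · 0.0049307765 = 1.2027512 × 10^7.
SE(Ŷ) = √(1.2027512 × 10^7) = 3468.

3468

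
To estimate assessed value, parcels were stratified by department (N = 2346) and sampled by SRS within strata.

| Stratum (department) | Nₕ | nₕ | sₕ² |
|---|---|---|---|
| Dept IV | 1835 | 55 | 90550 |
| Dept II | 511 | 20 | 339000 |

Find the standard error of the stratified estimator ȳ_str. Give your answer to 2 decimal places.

41.83

Var(ȳ_str) = Σₕ Wₕ²(1 − fₕ)sₕ²/nₕ with Wₕ = Nₕ/N, N = 2346.
Dept IV: Wₕ = 0.78218244; term = 0.78218244²·(1 − 0.02997275)·90550/55 = 977.07032.
Dept II: Wₕ = 0.21781756; term = 0.21781756²·(1 − 0.03913894)·339000/20 = 772.70919.
Sum = 1749.7795.
SE = √(1749.7795) = 41.83.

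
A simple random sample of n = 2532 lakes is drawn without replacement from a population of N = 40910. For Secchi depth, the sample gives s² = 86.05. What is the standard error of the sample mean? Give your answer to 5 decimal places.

Under SRS without replacement, Var(ȳ) = (1 − f)·s²/n with f = n/N = 2532/40910 = 0.06189196.
Var(ȳ) = (1 − 0.06189196)·86.05/2532 = 0.93810804·0.033984992 = 0.031881594.
SE(ȳ) = √(0.031881594) = 0.17855.

0.17855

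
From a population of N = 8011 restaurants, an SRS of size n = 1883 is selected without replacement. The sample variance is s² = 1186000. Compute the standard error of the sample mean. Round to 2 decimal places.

21.95

Under SRS without replacement, Var(ȳ) = (1 − f)·s²/n with f = n/N = 1883/8011 = 0.23505180.
Var(ȳ) = (1 − 0.23505180)·1186000/1883 = 0.76494820·629.84599 = 481.79955.
SE(ȳ) = √(481.79955) = 21.95.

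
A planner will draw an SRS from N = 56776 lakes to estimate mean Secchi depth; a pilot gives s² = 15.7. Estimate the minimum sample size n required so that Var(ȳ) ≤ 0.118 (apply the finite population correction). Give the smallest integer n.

Without fpc, n₀ = s²/D = 15.7/0.118 = 133.0508.
With fpc, (1 − n/N)·s²/n ≤ D requires n ≥ n₀/(1 + n₀/N) = 133.0508/(1 + 133.0508/56776) = 132.7397.
Rounding up, n = 133.

133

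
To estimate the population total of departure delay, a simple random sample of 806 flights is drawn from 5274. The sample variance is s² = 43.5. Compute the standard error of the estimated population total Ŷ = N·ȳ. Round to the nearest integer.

1128

Var(Ŷ) = N²·Var(ȳ) = N²·(1 − n/N)·s²/n.
f = 806/5274 = 0.15282518; Var(ȳ) = 0.84717482·43.5/806 = 0.045722214.
Var(Ŷ) = 5274² · 0.045722214 = 1.2717669 × 10^6.
SE(Ŷ) = √(1.2717669 × 10^6) = 1128.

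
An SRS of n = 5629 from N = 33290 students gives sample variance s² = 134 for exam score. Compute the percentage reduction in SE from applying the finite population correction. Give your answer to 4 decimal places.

f = n/N = 5629/33290 = 0.16908982.
SE_no-fpc = √(s²/n) = 0.15428964; SE_fpc = √((1−f)s²/n) = 0.14064161.
Ratio = √(1−f) = 0.91154275. Reduction = 100·(1 − 0.91154275) = 8.8457%.

8.8457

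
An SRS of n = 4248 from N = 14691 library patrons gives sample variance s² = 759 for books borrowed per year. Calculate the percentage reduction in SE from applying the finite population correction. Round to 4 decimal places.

15.6885

f = n/N = 4248/14691 = 0.28915663.
SE_no-fpc = √(s²/n) = 0.42269648; SE_fpc = √((1−f)s²/n) = 0.35638186.
Ratio = √(1−f) = 0.84311528. Reduction = 100·(1 − 0.84311528) = 15.6885%.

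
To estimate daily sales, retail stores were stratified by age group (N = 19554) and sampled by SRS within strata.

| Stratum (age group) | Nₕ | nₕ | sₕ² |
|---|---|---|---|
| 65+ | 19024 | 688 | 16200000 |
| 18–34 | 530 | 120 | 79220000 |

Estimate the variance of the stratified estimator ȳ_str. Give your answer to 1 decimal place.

21856.5

Var(ȳ_str) = Σₕ Wₕ²(1 − fₕ)sₕ²/nₕ with Wₕ = Nₕ/N, N = 19554.
65+: Wₕ = 0.97289557; term = 0.97289557²·(1 − 0.03616484)·16200000/688 = 21481.361.
18–34: Wₕ = 0.02710443; term = 0.02710443²·(1 − 0.22641509)·79220000/120 = 375.18209.
Sum = 21856.543.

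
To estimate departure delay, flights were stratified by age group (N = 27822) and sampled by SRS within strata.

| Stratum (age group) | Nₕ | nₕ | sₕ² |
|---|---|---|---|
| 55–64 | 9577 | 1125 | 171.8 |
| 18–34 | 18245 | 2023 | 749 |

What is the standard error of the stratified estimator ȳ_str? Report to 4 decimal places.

Var(ȳ_str) = Σₕ Wₕ²(1 − fₕ)sₕ²/nₕ with Wₕ = Nₕ/N, N = 27822.
55–64: Wₕ = 0.34422400; term = 0.34422400²·(1 − 0.11746894)·171.8/1125 = 0.015969191.
18–34: Wₕ = 0.65577600; term = 0.65577600²·(1 − 0.11087969)·749/2023 = 0.14156553.
Sum = 0.15753472.
SE = √(0.15753472) = 0.3969.

0.3969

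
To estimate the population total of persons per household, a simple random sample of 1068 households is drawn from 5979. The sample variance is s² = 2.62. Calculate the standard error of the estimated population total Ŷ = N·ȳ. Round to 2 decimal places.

Var(Ŷ) = N²·Var(ȳ) = N²·(1 − n/N)·s²/n.
f = 1068/5979 = 0.17862519; Var(ȳ) = 0.82137481·2.62/1068 = 0.0020149832.
Var(Ŷ) = 5979² · 0.0020149832 = 72032.508.
SE(Ŷ) = √(72032.508) = 268.39.

268.39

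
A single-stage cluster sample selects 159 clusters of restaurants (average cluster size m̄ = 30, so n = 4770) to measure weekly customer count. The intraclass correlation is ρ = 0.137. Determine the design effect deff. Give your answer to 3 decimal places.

deff = 1 + (30 − 1)·0.137 = 1 + 3.973 = 4.973.

4.973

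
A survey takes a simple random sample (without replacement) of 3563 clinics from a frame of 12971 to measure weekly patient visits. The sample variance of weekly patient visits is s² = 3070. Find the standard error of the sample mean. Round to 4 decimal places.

Under SRS without replacement, Var(ȳ) = (1 − f)·s²/n with f = n/N = 3563/12971 = 0.27468969.
Var(ȳ) = (1 − 0.27468969)·3070/3563 = 0.72531031·0.86163345 = 0.62495163.
SE(ȳ) = √(0.62495163) = 0.7905.

0.7905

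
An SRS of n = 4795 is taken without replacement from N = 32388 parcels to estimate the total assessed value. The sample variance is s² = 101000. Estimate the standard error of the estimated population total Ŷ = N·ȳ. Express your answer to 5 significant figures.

Var(Ŷ) = N²·Var(ȳ) = N²·(1 − n/N)·s²/n.
f = 4795/32388 = 0.14804866; Var(ȳ) = 0.85195134·101000/4795 = 17.945169.
Var(Ŷ) = 32388² · 17.945169 = 1.8824169 × 10^10.
SE(Ŷ) = √(1.8824169 × 10^10) = 137200.

137200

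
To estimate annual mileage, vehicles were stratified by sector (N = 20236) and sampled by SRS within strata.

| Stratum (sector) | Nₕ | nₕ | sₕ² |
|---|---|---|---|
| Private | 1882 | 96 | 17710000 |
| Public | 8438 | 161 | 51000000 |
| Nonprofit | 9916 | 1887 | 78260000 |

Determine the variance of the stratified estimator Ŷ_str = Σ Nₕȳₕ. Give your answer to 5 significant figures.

Var(Ŷ_str) = Σₕ Nₕ²(1 − fₕ)sₕ²/nₕ.
Private: 1882²·(1 − 96/1882)·17710000/96 = 6.2008097 × 10^11.
Public: 8438²·(1 − 161/8438)·51000000/161 = 2.212365 × 10^13.
Nonprofit: 9916²·(1 − 1887/9916)·78260000/1887 = 3.3019152 × 10^12.
Sum = 2.6045646 × 10^13.

2.6046 × 10^13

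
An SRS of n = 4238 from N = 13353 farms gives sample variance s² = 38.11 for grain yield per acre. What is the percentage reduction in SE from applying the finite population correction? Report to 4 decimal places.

f = n/N = 4238/13353 = 0.31738186.
SE_no-fpc = √(s²/n) = 0.094828526; SE_fpc = √((1−f)s²/n) = 0.078347999.
Ratio = √(1−f) = 0.82620708. Reduction = 100·(1 − 0.82620708) = 17.3793%.

17.3793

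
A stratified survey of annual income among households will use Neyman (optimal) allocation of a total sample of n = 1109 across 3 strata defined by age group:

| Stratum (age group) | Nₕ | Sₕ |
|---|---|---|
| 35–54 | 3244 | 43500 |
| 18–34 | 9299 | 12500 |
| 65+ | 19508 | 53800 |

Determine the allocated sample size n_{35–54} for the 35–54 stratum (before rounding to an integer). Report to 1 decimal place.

Neyman allocation: nₕ = n·NₕSₕ / Σⱼ NⱼSⱼ.
Σ NⱼSⱼ = 3244·43500 + 9299·12500 + 19508·53800 = 1.3068819 × 10^9.
n_{35–54} = 1109·3244·43500 / (1.3068819 × 10^9) = 119.7.

119.7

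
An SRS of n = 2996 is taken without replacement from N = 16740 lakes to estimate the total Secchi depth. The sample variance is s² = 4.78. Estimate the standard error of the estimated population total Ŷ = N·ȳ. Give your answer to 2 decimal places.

605.87

Var(Ŷ) = N²·Var(ȳ) = N²·(1 − n/N)·s²/n.
f = 2996/16740 = 0.17897252; Var(ȳ) = 0.82102748·4.78/2996 = 0.001309917.
Var(Ŷ) = 16740² · 0.001309917 = 367074.9.
SE(Ŷ) = √(367074.9) = 605.87.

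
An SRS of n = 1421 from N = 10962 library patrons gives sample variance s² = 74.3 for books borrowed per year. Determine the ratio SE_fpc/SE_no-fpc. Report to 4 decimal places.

0.9329

f = n/N = 1421/10962 = 0.12962963.
SE_no-fpc = √(s²/n) = 0.22866377; SE_fpc = √((1−f)s²/n) = 0.21332876.
Ratio = √(1−f) = 0.93293642.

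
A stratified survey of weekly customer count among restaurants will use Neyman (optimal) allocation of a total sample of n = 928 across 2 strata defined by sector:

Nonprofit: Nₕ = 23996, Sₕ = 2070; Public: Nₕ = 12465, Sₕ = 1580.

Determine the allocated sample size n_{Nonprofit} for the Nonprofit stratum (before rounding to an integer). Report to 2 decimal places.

Neyman allocation: nₕ = n·NₕSₕ / Σⱼ NⱼSⱼ.
Σ NⱼSⱼ = 23996·2070 + 12465·1580 = 6.936642 × 10^7.
n_{Nonprofit} = 928·23996·2070 / (6.936642 × 10^7) = 664.52.

664.52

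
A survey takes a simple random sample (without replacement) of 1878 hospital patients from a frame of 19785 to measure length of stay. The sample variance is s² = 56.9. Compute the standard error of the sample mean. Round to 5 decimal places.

Under SRS without replacement, Var(ȳ) = (1 − f)·s²/n with f = n/N = 1878/19785 = 0.09492039.
Var(ȳ) = (1 − 0.09492039)·56.9/1878 = 0.90507961·0.03029819 = 0.027422273.
SE(ȳ) = √(0.027422273) = 0.16560.

0.16560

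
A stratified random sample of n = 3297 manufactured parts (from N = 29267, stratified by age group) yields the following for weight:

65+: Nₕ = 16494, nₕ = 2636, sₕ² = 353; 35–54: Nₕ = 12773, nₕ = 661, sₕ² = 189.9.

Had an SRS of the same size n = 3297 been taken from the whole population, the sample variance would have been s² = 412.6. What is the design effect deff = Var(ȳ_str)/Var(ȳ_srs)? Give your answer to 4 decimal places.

Var(ȳ_str) = Σ Wₕ²(1−fₕ)sₕ²/nₕ with Wₕ = Nₕ/29267:
  65+: (16494/29267)²·(1−2636/16494)·353/2636 = 0.035735465
  35–54: (12773/29267)²·(1−661/12773)·189.9/661 = 0.051889067
  → Var(ȳ_str) = 0.087624532.
Var(ȳ_srs) = (1 − 3297/29267)·412.6/3297 = 0.11104628.
deff = 0.087624532 / 0.11104628 = 0.7891.

0.7891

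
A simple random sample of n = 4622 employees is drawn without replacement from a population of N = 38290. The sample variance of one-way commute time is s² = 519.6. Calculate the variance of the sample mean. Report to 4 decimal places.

0.0988

Under SRS without replacement, Var(ȳ) = (1 − f)·s²/n with f = n/N = 4622/38290 = 0.12071037.
Var(ȳ) = (1 − 0.12071037)·519.6/4622 = 0.87928963·0.11241887 = 0.098848744.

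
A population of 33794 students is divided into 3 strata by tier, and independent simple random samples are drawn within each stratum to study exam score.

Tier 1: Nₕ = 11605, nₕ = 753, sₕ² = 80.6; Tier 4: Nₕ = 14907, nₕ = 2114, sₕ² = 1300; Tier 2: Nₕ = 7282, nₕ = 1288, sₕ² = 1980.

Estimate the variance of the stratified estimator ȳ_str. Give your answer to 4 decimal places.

Var(ȳ_str) = Σₕ Wₕ²(1 − fₕ)sₕ²/nₕ with Wₕ = Nₕ/N, N = 33794.
Tier 1: Wₕ = 0.34340415; term = 0.34340415²·(1 − 0.06488583)·80.6/753 = 0.011803636.
Tier 4: Wₕ = 0.44111381; term = 0.44111381²·(1 − 0.14181257)·1300/2114 = 0.1026885.
Tier 2: Wₕ = 0.21548204; term = 0.21548204²·(1 − 0.17687449)·1980/1288 = 0.058754014.
Sum = 0.17324615.

0.1732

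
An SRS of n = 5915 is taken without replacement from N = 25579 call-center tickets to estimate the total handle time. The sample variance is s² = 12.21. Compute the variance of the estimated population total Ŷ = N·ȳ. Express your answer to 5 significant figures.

Var(Ŷ) = N²·Var(ȳ) = N²·(1 − n/N)·s²/n.
f = 5915/25579 = 0.23124438; Var(ȳ) = 0.76875562·12.21/5915 = 0.0015868988.
Var(Ŷ) = 25579² · 0.0015868988 = 1.0382845 × 10^6.

1.0383 × 10^6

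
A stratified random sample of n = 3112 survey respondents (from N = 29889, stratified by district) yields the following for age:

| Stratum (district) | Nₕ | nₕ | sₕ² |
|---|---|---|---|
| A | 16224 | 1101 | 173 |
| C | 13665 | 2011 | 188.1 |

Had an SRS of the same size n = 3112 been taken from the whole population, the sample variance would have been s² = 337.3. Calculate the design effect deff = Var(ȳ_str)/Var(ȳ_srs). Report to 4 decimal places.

Var(ȳ_str) = Σ Wₕ²(1−fₕ)sₕ²/nₕ with Wₕ = Nₕ/29889:
  A: (16224/29889)²·(1−1101/16224)·173/1101 = 0.043155078
  C: (13665/29889)²·(1−2011/13665)·188.1/2011 = 0.016673954
  → Var(ȳ_str) = 0.059829032.
Var(ȳ_srs) = (1 − 3112/29889)·337.3/3112 = 0.097101801.
deff = 0.059829032 / 0.097101801 = 0.6161.

0.6161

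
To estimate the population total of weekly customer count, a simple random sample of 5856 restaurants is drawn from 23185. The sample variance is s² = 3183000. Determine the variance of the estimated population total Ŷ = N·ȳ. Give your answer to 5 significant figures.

2.1838 × 10^11

Var(Ŷ) = N²·Var(ȳ) = N²·(1 − n/N)·s²/n.
f = 5856/23185 = 0.25257710; Var(ȳ) = 0.74742290·3183000/5856 = 406.25804.
Var(Ŷ) = 23185² · 406.25804 = 2.1838166 × 10^11.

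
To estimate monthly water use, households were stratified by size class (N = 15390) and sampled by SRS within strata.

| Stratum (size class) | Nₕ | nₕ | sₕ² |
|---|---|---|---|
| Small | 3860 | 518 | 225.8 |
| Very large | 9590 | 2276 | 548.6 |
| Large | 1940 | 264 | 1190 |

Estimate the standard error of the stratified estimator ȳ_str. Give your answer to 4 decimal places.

0.3962

Var(ȳ_str) = Σₕ Wₕ²(1 − fₕ)sₕ²/nₕ with Wₕ = Nₕ/N, N = 15390.
Small: Wₕ = 0.25081222; term = 0.25081222²·(1 − 0.13419689)·225.8/518 = 0.023741639.
Very large: Wₕ = 0.62313190; term = 0.62313190²·(1 − 0.23733055)·548.6/2276 = 0.071380547.
Large: Wₕ = 0.12605588; term = 0.12605588²·(1 − 0.13608247)·1190/264 = 0.061878751.
Sum = 0.15700094.
SE = √(0.15700094) = 0.3962.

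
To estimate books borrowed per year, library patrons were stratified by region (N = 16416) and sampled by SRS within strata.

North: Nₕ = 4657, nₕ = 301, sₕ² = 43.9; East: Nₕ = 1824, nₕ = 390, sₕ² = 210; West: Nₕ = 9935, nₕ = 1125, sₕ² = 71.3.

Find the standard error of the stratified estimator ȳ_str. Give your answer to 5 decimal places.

Var(ȳ_str) = Σₕ Wₕ²(1 − fₕ)sₕ²/nₕ with Wₕ = Nₕ/N, N = 16416.
North: Wₕ = 0.28368665; term = 0.28368665²·(1 − 0.06463388)·43.9/301 = 0.010978865.
East: Wₕ = 0.11111111; term = 0.11111111²·(1 − 0.21381579)·210/390 = 0.0052262958.
West: Wₕ = 0.60520224; term = 0.60520224²·(1 − 0.11323603)·71.3/1125 = 0.020584774.
Sum = 0.036789935.
SE = √(0.036789935) = 0.19181.

0.19181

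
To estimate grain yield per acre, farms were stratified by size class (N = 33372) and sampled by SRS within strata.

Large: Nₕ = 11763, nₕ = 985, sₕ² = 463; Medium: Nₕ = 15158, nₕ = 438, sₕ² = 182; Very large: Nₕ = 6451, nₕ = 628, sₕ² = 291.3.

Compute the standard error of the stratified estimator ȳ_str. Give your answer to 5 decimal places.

Var(ȳ_str) = Σₕ Wₕ²(1 − fₕ)sₕ²/nₕ with Wₕ = Nₕ/N, N = 33372.
Large: Wₕ = 0.35248112; term = 0.35248112²·(1 − 0.08373714)·463/985 = 0.053510199.
Medium: Wₕ = 0.45421311; term = 0.45421311²·(1 − 0.02889563)·182/438 = 0.08324967.
Very large: Wₕ = 0.19330577; term = 0.19330577²·(1 − 0.09734925)·291.3/628 = 0.015645527.
Sum = 0.1524054.
SE = √(0.1524054) = 0.39039.

0.39039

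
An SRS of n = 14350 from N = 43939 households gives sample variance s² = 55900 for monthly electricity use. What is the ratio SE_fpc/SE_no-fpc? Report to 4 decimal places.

f = n/N = 14350/43939 = 0.32658913.
SE_no-fpc = √(s²/n) = 1.9736946; SE_fpc = √((1−f)s²/n) = 1.6196457.
Ratio = √(1−f) = 0.82061615.

0.8206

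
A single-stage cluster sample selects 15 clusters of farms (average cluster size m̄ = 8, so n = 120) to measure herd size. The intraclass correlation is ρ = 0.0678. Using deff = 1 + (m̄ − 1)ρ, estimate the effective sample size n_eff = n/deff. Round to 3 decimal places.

deff = 1 + (8 − 1)·0.0678 = 1 + 0.4746 = 1.4746.
n_eff = 120 / 1.4746 = 81.378.

81.378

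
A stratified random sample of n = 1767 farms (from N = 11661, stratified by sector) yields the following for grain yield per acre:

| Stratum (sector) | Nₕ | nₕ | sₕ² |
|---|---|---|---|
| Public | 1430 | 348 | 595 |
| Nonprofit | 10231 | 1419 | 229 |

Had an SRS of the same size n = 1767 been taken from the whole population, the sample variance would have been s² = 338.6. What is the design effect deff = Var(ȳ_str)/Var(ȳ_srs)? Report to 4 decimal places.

0.7778

Var(ȳ_str) = Σ Wₕ²(1−fₕ)sₕ²/nₕ with Wₕ = Nₕ/11661:
  Public: (1430/11661)²·(1−348/1430)·595/348 = 0.019454919
  Nonprofit: (10231/11661)²·(1−1419/10231)·229/1419 = 0.10699761
  → Var(ȳ_str) = 0.12645253.
Var(ȳ_srs) = (1 − 1767/11661)·338.6/1767 = 0.16258726.
deff = 0.12645253 / 0.16258726 = 0.7778.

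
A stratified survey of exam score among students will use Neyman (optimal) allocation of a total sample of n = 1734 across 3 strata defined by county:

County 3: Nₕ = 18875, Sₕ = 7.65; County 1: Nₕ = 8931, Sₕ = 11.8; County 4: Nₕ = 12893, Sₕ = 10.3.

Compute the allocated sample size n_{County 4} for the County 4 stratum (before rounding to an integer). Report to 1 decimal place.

Neyman allocation: nₕ = n·NₕSₕ / Σⱼ NⱼSⱼ.
Σ NⱼSⱼ = 18875·7.65 + 8931·11.8 + 12893·10.3 = 382577.45.
n_{County 4} = 1734·12893·10.3 / 382577.45 = 601.9.

601.9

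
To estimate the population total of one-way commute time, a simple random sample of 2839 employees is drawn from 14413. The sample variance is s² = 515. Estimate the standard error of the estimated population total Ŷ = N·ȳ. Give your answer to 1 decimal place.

5501.0

Var(Ŷ) = N²·Var(ȳ) = N²·(1 − n/N)·s²/n.
f = 2839/14413 = 0.19697495; Var(ȳ) = 0.80302505·515/2839 = 0.14567027.
Var(Ŷ) = 14413² · 0.14567027 = 3.0260751 × 10^7.
SE(Ŷ) = √(3.0260751 × 10^7) = 5501.0.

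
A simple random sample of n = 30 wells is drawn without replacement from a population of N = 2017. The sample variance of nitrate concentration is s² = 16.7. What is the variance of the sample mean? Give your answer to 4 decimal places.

Under SRS without replacement, Var(ȳ) = (1 − f)·s²/n with f = n/N = 30/2017 = 0.01487357.
Var(ȳ) = (1 − 0.01487357)·16.7/30 = 0.98512643·0.55666667 = 0.54838704.

0.5484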